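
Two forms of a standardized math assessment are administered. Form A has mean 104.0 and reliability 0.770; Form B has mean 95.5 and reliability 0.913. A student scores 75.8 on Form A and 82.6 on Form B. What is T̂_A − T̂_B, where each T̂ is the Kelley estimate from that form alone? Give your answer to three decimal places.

-1.436

T̂_A = 0.770(75.8) + 0.230(104.0) = 82.28600
T̂_B = 0.913(82.6) + 0.087(95.5) = 83.72230
T̂_A − T̂_B = -1.43630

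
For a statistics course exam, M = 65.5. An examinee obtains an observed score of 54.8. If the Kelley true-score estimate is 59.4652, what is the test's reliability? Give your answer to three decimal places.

T̂ = ρX + (1 − ρ)μ  ⇒  T̂ − μ = ρ(X − μ)
ρ = (T̂ − μ)/(X − μ) = (59.4652 − 65.5) / (54.8 − 65.5) = -6.0348 / -10.7 = 0.56400

0.564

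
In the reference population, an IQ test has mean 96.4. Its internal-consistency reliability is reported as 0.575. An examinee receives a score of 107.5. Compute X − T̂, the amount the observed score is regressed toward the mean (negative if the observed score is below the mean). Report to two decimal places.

4.72

T̂ = 0.575(107.5) + 0.425(96.4) = 61.8125 + 40.9700 = 102.7825 → 102.782
X − T̂ = 107.5 − 102.782 = 4.718 → 4.72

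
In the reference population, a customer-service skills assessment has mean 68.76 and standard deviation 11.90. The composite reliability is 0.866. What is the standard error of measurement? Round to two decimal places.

4.36

SEM = SD · √(1 − ρ) = 11.90 × √0.134 = 11.90 × 0.3661 = 4.356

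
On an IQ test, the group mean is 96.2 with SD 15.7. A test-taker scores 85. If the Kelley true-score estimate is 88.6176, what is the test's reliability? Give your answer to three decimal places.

T̂ = ρX + (1 − ρ)μ  ⇒  T̂ − μ = ρ(X − μ)
ρ = (T̂ − μ)/(X − μ) = (88.6176 − 96.2) / (85 − 96.2) = -7.5824 / -11.2 = 0.67700

0.677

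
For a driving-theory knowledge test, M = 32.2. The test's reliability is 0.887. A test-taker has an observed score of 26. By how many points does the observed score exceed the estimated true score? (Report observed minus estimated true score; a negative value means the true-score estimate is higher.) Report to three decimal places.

-0.701

Weight the observed score by reliability and the mean by (1 − reliability): T̂ = 0.887·26 + 0.113·32.2 = 23.062 + 3.6386 = 26.70060.
X − T̂ = 26 − 26.7006 = -0.7006 → -0.701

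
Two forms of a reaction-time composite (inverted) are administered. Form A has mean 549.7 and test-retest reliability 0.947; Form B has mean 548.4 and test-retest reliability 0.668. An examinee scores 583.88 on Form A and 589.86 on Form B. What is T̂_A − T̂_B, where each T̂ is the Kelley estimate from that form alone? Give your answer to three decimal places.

T̂_A = 0.947(583.88) + 0.053(549.7) = 582.06846
T̂_B = 0.668(589.86) + 0.332(548.4) = 576.09528
T̂_A − T̂_B = 5.97318

5.973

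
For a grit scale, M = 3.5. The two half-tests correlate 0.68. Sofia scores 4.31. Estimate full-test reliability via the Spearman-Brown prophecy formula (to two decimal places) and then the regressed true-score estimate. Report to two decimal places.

4.16

Spearman-Brown: ρ = 2r/(1 + r) = 2(0.68)/(1 + 0.68) = 1.360/1.68 = 0.8095 → 0.81
Regress the observed score toward the mean by the unreliability: T̂ = 0.81·4.31 + 0.19·3.5 = 3.4911 + 0.665 = 4.156.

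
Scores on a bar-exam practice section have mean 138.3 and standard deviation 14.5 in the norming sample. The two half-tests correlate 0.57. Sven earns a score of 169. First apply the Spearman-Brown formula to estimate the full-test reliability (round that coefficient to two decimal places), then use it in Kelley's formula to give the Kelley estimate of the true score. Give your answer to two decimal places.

160.71

Spearman-Brown: ρ = 2r/(1 + r) = 2(0.57)/(1 + 0.57) = 1.140/1.57 = 0.7261 → 0.73
T̂ = 0.73(169) + 0.27(138.3) = 123.37 + 37.341 = 160.711 → 160.71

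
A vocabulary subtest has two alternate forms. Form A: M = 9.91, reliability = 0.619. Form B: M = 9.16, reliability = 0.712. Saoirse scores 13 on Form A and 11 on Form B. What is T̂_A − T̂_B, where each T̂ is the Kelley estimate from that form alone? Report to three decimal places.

T̂_A = 0.619(13) + 0.381(9.91) = 11.82271
T̂_B = 0.712(11) + 0.288(9.16) = 10.47008
T̂_A − T̂_B = 1.35263

1.353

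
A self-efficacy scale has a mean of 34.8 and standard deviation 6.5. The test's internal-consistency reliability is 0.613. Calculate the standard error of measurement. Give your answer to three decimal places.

4.044

SEM = SD · √(1 − ρ) = 6.5 × √0.387 = 6.5 × 0.6221 = 4.0436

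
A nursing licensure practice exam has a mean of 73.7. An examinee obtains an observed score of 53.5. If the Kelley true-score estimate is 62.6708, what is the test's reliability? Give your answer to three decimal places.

0.546

T̂ = ρX + (1 − ρ)μ  ⇒  T̂ − μ = ρ(X − μ)
ρ = (T̂ − μ)/(X − μ) = (62.6708 − 73.7) / (53.5 − 73.7) = -11.0292 / -20.2 = 0.54600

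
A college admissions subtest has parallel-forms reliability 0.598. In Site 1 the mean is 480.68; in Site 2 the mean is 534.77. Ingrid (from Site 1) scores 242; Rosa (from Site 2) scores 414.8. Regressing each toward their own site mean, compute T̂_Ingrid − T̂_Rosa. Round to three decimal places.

T̂_Ingrid = 0.598(242) + 0.402(480.68) = 337.94936
T̂_Rosa = 0.598(414.8) + 0.402(534.77) = 463.02794
Difference = 337.94936 − 463.02794 = -125.07858

-125.079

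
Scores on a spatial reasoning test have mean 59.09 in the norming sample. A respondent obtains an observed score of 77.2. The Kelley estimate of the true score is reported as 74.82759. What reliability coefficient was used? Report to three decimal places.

T̂ = ρX + (1 − ρ)μ  ⇒  T̂ − μ = ρ(X − μ)
ρ = (T̂ − μ)/(X − μ) = (74.82759 − 59.09) / (77.2 − 59.09) = 15.73759 / 18.11 = 0.86900

0.869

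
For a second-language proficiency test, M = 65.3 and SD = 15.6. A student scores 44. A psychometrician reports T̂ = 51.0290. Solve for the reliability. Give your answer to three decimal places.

0.670

T̂ = ρX + (1 − ρ)μ  ⇒  T̂ − μ = ρ(X − μ)
ρ = (T̂ − μ)/(X − μ) = (51.0290 − 65.3) / (44 − 65.3) = -14.2710 / -21.3 = 0.67000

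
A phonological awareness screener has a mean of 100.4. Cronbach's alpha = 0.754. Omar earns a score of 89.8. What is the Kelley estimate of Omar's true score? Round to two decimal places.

T̂ = 0.754(89.8) + 0.246(100.4) = 67.7092 + 24.6984 = 92.408 → 92.41

92.41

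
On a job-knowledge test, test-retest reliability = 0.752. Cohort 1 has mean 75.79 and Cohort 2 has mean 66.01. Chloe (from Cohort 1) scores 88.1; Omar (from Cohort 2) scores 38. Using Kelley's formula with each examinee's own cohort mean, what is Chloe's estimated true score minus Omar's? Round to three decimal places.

40.101

T̂_Chloe = 0.752(88.1) + 0.248(75.79) = 85.04712
T̂_Omar = 0.752(38) + 0.248(66.01) = 44.94648
Difference = 85.04712 − 44.94648 = 40.10064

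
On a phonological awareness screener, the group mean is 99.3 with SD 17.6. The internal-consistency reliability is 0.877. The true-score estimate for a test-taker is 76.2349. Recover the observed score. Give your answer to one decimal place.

T̂ = ρX + (1 − ρ)μ  ⇒  X = (T̂ − (1 − ρ)μ) / ρ
X = (76.2349 − 0.123 × 99.3) / 0.877 = (76.2349 − 12.2139) / 0.877 = 64.0210 / 0.877 = 73.000

73.0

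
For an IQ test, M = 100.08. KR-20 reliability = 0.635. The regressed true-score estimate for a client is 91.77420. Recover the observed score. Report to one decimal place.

T̂ = ρX + (1 − ρ)μ  ⇒  X = (T̂ − (1 − ρ)μ) / ρ
X = (91.77420 − 0.365 × 100.08) / 0.635 = (91.77420 − 36.52920) / 0.635 = 55.24500 / 0.635 = 87.000

87.0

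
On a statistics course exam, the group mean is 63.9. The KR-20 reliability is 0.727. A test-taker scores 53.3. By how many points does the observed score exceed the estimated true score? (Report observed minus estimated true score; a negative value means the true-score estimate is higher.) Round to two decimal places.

-2.89

Kelley's formula gives T̂ = 0.727·53.3 + 0.273·63.9 = 38.7491 + 17.4447 = 56.1938.
X − T̂ = 53.3 − 56.194 = -2.894 → -2.89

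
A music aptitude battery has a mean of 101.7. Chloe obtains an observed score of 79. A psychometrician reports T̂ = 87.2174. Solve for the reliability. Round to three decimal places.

0.638

T̂ = ρX + (1 − ρ)μ  ⇒  T̂ − μ = ρ(X − μ)
ρ = (T̂ − μ)/(X − μ) = (87.2174 − 101.7) / (79 − 101.7) = -14.4826 / -22.7 = 0.63800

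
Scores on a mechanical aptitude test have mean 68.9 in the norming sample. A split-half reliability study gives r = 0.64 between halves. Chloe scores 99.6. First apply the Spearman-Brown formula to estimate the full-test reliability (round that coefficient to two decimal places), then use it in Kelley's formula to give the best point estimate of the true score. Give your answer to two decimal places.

92.85

Spearman-Brown: ρ = 2r/(1 + r) = 2(0.64)/(1 + 0.64) = 1.280/1.64 = 0.7805 → 0.78
Regress the observed score toward the mean by the unreliability: T̂ = 0.78·99.6 + 0.22·68.9 = 77.688 + 15.158 = 92.846.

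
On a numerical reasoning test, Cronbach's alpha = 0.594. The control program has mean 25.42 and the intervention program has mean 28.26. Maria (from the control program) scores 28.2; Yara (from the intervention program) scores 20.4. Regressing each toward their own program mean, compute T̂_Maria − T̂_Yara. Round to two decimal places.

3.48

T̂_Maria = 0.594(28.2) + 0.406(25.42) = 27.0713
T̂_Yara = 0.594(20.4) + 0.406(28.26) = 23.5912
Difference = 27.0713 − 23.5912 = 3.4802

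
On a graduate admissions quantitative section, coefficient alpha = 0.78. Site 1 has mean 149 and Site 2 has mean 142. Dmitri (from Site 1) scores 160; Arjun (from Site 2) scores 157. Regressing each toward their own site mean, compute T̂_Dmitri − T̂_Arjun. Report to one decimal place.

T̂_Dmitri = 0.78(160) + 0.22(149) = 157.580
T̂_Arjun = 0.78(157) + 0.22(142) = 153.700
Difference = 157.580 − 153.700 = 3.880

3.9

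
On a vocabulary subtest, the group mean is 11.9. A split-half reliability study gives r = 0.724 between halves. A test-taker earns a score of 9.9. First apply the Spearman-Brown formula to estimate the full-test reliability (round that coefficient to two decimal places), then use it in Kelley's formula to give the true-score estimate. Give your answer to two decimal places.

10.22

Spearman-Brown: ρ = 2r/(1 + r) = 2(0.724)/(1 + 0.724) = 1.4480/1.724 = 0.8399 → 0.84
Weight the observed score by reliability and the mean by (1 − reliability): T̂ = 0.84·9.9 + 0.16·11.9 = 8.316 + 1.904 = 10.220.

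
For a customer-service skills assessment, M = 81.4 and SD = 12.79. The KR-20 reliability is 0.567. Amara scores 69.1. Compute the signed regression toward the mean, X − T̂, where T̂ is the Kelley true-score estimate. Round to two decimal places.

-5.33

T̂ = 0.567(69.1) + 0.433(81.4) = 39.1797 + 35.2462 = 74.4259 → 74.426
X − T̂ = 69.1 − 74.426 = -5.326 → -5.33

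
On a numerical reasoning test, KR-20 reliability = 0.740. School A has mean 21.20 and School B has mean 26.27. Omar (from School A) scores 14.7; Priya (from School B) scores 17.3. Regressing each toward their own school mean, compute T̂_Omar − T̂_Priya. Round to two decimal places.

T̂_Omar = 0.740(14.7) + 0.260(21.20) = 16.3900
T̂_Priya = 0.740(17.3) + 0.260(26.27) = 19.6322
Difference = 16.3900 − 19.6322 = -3.2422

-3.24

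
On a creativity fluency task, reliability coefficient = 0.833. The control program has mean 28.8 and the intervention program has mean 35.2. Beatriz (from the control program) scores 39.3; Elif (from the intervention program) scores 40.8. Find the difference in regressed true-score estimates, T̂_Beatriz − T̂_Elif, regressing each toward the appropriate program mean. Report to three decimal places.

T̂_Beatriz = 0.833(39.3) + 0.167(28.8) = 37.54650
T̂_Elif = 0.833(40.8) + 0.167(35.2) = 39.86480
Difference = 37.54650 − 39.86480 = -2.31830

-2.318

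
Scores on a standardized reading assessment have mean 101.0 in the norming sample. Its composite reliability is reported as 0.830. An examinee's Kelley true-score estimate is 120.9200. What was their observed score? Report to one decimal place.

125.0

T̂ = ρX + (1 − ρ)μ  ⇒  X = (T̂ − (1 − ρ)μ) / ρ
X = (120.9200 − 0.170 × 101.0) / 0.830 = (120.9200 − 17.1700) / 0.830 = 103.7500 / 0.830 = 125.000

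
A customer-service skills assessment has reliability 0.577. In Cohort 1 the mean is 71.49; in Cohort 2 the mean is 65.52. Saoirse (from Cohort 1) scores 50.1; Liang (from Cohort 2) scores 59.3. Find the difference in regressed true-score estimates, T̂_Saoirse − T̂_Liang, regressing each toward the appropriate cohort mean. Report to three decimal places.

T̂_Saoirse = 0.577(50.1) + 0.423(71.49) = 59.14797
T̂_Liang = 0.577(59.3) + 0.423(65.52) = 61.93106
Difference = 59.14797 − 61.93106 = -2.78309

-2.783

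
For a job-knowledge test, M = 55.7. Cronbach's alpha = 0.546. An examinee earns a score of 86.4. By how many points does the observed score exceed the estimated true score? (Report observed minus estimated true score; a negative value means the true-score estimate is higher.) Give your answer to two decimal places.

T̂ = ρX + (1 − ρ)μ
  = 0.546 × 86.4 + 0.454 × 55.7
  = 47.1744 + 25.2878
  = 72.4622
  ≈ 72.462
X − T̂ = 86.4 − 72.462 = 13.938 → 13.94

13.94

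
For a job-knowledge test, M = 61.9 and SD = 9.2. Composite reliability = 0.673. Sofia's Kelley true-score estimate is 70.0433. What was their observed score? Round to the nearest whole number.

74

T̂ = ρX + (1 − ρ)μ  ⇒  X = (T̂ − (1 − ρ)μ) / ρ
X = (70.0433 − 0.327 × 61.9) / 0.673 = (70.0433 − 20.2413) / 0.673 = 49.8020 / 0.673 = 74.00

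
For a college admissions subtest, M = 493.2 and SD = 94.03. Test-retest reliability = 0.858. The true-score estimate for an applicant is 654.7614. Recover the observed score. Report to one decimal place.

T̂ = ρX + (1 − ρ)μ  ⇒  X = (T̂ − (1 − ρ)μ) / ρ
X = (654.7614 − 0.142 × 493.2) / 0.858 = (654.7614 − 70.0344) / 0.858 = 584.7270 / 0.858 = 681.500

681.5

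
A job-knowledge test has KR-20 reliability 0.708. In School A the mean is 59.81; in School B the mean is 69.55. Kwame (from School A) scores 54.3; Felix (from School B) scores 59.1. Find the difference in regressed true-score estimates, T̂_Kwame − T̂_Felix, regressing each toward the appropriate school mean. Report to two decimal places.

-6.24

T̂_Kwame = 0.708(54.3) + 0.292(59.81) = 55.9089
T̂_Felix = 0.708(59.1) + 0.292(69.55) = 62.1514
Difference = 55.9089 − 62.1514 = -6.2425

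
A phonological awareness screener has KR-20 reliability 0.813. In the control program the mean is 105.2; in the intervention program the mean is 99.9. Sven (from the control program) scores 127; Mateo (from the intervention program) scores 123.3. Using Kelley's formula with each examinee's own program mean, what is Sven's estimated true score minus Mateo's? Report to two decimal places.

4.00

T̂_Sven = 0.813(127) + 0.187(105.2) = 122.9234
T̂_Mateo = 0.813(123.3) + 0.187(99.9) = 118.9242
Difference = 122.9234 − 118.9242 = 3.9992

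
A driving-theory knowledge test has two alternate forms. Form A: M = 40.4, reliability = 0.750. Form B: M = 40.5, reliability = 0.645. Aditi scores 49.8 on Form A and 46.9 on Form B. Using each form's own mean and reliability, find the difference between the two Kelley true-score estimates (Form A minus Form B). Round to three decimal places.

T̂_A = 0.750(49.8) + 0.250(40.4) = 47.45000
T̂_B = 0.645(46.9) + 0.355(40.5) = 44.62800
T̂_A − T̂_B = 2.82200

2.822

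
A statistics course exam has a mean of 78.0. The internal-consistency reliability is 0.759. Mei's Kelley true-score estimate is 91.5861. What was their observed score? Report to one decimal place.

95.9

T̂ = ρX + (1 − ρ)μ  ⇒  X = (T̂ − (1 − ρ)μ) / ρ
X = (91.5861 − 0.241 × 78.0) / 0.759 = (91.5861 − 18.7980) / 0.759 = 72.7881 / 0.759 = 95.900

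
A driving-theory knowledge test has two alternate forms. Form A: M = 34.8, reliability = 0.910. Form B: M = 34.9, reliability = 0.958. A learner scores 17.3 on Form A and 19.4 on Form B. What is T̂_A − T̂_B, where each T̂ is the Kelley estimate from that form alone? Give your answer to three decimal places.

-1.176

T̂_A = 0.910(17.3) + 0.090(34.8) = 18.87500
T̂_B = 0.958(19.4) + 0.042(34.9) = 20.05100
T̂_A − T̂_B = -1.17600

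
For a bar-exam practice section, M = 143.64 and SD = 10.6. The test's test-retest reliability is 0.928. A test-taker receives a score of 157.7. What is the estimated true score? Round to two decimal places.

T̂ = ρX + (1 − ρ)μ
  = 0.928 × 157.7 + 0.072 × 143.64
  = 146.3456 + 10.34208
  = 156.688
  ≈ 156.69

156.69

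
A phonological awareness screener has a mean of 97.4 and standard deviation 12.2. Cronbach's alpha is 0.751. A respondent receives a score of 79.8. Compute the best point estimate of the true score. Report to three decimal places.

T̂ = ρX + (1 − ρ)μ
  = 0.751 × 79.8 + 0.249 × 97.4
  = 59.9298 + 24.2526
  = 84.1824
  ≈ 84.182

84.182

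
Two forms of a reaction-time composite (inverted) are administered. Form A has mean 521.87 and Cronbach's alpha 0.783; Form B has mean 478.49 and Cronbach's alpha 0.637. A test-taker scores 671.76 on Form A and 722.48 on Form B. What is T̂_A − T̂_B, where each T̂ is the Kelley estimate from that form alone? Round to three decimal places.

T̂_A = 0.783(671.76) + 0.217(521.87) = 639.23387
T̂_B = 0.637(722.48) + 0.363(478.49) = 633.91163
T̂_A − T̂_B = 5.32224

5.322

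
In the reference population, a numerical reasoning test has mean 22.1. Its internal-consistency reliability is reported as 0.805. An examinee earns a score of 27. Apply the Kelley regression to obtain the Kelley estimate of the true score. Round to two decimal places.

26.04

Weight the observed score by reliability and the mean by (1 − reliability): T̂ = 0.805·27 + 0.195·22.1 = 21.735 + 4.3095 = 26.045.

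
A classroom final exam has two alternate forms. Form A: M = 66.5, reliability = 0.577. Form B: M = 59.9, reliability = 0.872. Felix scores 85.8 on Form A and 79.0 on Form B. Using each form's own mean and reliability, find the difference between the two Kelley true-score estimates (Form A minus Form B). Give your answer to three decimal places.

1.081

T̂_A = 0.577(85.8) + 0.423(66.5) = 77.63610
T̂_B = 0.872(79.0) + 0.128(59.9) = 76.55520
T̂_A − T̂_B = 1.08090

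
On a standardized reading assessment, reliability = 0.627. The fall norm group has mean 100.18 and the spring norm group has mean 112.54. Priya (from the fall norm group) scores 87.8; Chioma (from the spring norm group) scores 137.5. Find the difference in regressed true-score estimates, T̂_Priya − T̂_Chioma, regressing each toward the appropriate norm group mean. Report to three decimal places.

-35.772

T̂_Priya = 0.627(87.8) + 0.373(100.18) = 92.41774
T̂_Chioma = 0.627(137.5) + 0.373(112.54) = 128.18992
Difference = 92.41774 − 128.18992 = -35.77218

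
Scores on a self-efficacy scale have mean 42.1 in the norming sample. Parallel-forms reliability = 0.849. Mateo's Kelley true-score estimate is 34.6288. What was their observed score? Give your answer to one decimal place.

33.3

T̂ = ρX + (1 − ρ)μ  ⇒  X = (T̂ − (1 − ρ)μ) / ρ
X = (34.6288 − 0.151 × 42.1) / 0.849 = (34.6288 − 6.3571) / 0.849 = 28.2717 / 0.849 = 33.300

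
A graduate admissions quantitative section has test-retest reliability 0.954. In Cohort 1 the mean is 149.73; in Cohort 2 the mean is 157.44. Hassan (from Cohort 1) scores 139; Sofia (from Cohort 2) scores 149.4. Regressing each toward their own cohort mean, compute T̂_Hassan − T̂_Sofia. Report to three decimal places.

-10.276

T̂_Hassan = 0.954(139) + 0.046(149.73) = 139.49358
T̂_Sofia = 0.954(149.4) + 0.046(157.44) = 149.76984
Difference = 139.49358 − 149.76984 = -10.27626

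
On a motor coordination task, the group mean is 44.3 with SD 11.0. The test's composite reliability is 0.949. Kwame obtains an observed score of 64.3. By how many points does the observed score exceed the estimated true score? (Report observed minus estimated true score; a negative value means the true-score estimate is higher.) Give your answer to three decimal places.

1.020

Kelley's formula gives T̂ = 0.949·64.3 + 0.051·44.3 = 61.0207 + 2.2593 = 63.28000.
X − T̂ = 64.3 − 63.2800 = 1.0200 → 1.020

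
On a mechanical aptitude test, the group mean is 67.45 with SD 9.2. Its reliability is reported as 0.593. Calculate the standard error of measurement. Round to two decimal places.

5.87

SEM = SD · √(1 − ρ) = 9.2 × √0.407 = 9.2 × 0.6380 = 5.869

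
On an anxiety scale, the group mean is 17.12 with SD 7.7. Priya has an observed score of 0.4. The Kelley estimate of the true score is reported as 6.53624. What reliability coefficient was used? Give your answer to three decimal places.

0.633

T̂ = ρX + (1 − ρ)μ  ⇒  T̂ − μ = ρ(X − μ)
ρ = (T̂ − μ)/(X − μ) = (6.53624 − 17.12) / (0.4 − 17.12) = -10.58376 / -16.72 = 0.63300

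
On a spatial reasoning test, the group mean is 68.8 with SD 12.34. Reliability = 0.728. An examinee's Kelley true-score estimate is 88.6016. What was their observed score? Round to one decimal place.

T̂ = ρX + (1 − ρ)μ  ⇒  X = (T̂ − (1 − ρ)μ) / ρ
X = (88.6016 − 0.272 × 68.8) / 0.728 = (88.6016 − 18.7136) / 0.728 = 69.8880 / 0.728 = 96.000

96.0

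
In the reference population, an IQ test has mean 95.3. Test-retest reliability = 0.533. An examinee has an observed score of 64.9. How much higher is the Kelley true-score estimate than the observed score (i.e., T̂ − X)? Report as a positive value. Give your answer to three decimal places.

14.197

T̂ = ρX + (1 − ρ)μ
  = 0.533 × 64.9 + 0.467 × 95.3
  = 34.5917 + 44.5051
  = 79.09680
  ≈ 79.0968
T̂ − X = 79.0968 − 64.9 = 14.1968 → 14.197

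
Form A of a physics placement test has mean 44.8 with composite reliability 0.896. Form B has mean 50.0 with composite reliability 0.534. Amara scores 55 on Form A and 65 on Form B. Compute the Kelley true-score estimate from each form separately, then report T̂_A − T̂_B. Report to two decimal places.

T̂_A = 0.896(55) + 0.104(44.8) = 53.9392
T̂_B = 0.534(65) + 0.466(50.0) = 58.0100
T̂_A − T̂_B = -4.0708

-4.07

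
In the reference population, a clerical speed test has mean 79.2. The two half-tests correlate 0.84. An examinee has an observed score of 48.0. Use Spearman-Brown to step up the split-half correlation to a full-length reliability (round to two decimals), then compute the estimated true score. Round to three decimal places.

50.808

Spearman-Brown: ρ = 2r/(1 + r) = 2(0.84)/(1 + 0.84) = 1.680/1.84 = 0.9130 → 0.91
Kelley's formula gives T̂ = 0.91·48.0 + 0.09·79.2 = 43.680 + 7.128 = 50.8080.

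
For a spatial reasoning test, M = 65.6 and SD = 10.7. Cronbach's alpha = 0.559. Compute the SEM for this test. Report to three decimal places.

SEM = SD · √(1 − ρ) = 10.7 × √0.441 = 10.7 × 0.6641 = 7.1056

7.106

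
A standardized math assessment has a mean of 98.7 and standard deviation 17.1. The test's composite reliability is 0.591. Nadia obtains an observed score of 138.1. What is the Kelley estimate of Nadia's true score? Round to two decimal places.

121.99

Regress the observed score toward the mean by the unreliability: T̂ = 0.591·138.1 + 0.409·98.7 = 81.6171 + 40.3683 = 121.985.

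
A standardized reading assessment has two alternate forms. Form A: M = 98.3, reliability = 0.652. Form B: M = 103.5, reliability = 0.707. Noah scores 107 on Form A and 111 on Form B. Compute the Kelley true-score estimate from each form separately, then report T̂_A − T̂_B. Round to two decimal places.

-4.83

T̂_A = 0.652(107) + 0.348(98.3) = 103.9724
T̂_B = 0.707(111) + 0.293(103.5) = 108.8025
T̂_A − T̂_B = -4.8301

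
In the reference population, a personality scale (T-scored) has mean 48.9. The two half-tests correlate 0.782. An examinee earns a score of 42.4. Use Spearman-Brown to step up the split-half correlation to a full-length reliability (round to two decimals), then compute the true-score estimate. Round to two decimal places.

43.18

Spearman-Brown: ρ = 2r/(1 + r) = 2(0.782)/(1 + 0.782) = 1.5640/1.782 = 0.8777 → 0.88
T̂ = ρX + (1 − ρ)μ
  = 0.88 × 42.4 + 0.12 × 48.9
  = 37.312 + 5.868
  = 43.180
  ≈ 43.18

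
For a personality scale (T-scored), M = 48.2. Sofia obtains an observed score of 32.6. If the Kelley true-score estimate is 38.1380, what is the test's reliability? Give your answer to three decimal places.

T̂ = ρX + (1 − ρ)μ  ⇒  T̂ − μ = ρ(X − μ)
ρ = (T̂ − μ)/(X − μ) = (38.1380 − 48.2) / (32.6 − 48.2) = -10.0620 / -15.6 = 0.64500

0.645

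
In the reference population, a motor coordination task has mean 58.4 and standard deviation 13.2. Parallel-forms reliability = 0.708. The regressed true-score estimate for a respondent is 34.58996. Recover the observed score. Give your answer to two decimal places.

T̂ = ρX + (1 − ρ)μ  ⇒  X = (T̂ − (1 − ρ)μ) / ρ
X = (34.58996 − 0.292 × 58.4) / 0.708 = (34.58996 − 17.0528) / 0.708 = 17.53716 / 0.708 = 24.7700

24.77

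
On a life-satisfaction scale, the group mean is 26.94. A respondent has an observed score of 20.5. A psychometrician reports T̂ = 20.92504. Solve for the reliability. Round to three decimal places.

0.934

T̂ = ρX + (1 − ρ)μ  ⇒  T̂ − μ = ρ(X − μ)
ρ = (T̂ − μ)/(X − μ) = (20.92504 − 26.94) / (20.5 − 26.94) = -6.01496 / -6.44 = 0.93400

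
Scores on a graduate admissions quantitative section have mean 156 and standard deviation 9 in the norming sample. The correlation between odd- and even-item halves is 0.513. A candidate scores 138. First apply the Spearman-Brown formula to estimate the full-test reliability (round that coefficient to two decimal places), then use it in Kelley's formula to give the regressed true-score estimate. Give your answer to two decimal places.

143.76

Spearman-Brown: ρ = 2r/(1 + r) = 2(0.513)/(1 + 0.513) = 1.0260/1.513 = 0.6781 → 0.68
T̂ = ρX + (1 − ρ)μ
  = 0.68 × 138 + 0.32 × 156
  = 93.84 + 49.92
  = 143.760
  ≈ 143.76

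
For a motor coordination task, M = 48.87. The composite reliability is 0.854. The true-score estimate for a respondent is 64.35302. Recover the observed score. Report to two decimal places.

67.00

T̂ = ρX + (1 − ρ)μ  ⇒  X = (T̂ − (1 − ρ)μ) / ρ
X = (64.35302 − 0.146 × 48.87) / 0.854 = (64.35302 − 7.13502) / 0.854 = 57.21800 / 0.854 = 67.0000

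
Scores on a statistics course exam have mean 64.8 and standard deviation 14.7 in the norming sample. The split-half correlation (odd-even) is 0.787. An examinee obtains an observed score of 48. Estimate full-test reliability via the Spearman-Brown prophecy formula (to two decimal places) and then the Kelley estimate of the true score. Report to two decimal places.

50.02

Spearman-Brown: ρ = 2r/(1 + r) = 2(0.787)/(1 + 0.787) = 1.5740/1.787 = 0.8808 → 0.88
T̂ = 0.88(48) + 0.12(64.8) = 42.24 + 7.776 = 50.016 → 50.02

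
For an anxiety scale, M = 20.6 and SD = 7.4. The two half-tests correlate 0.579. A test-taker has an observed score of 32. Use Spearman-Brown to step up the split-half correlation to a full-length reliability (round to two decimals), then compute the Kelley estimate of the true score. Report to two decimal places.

28.92

Spearman-Brown: ρ = 2r/(1 + r) = 2(0.579)/(1 + 0.579) = 1.1580/1.579 = 0.7334 → 0.73
Kelley's formula gives T̂ = 0.73·32 + 0.27·20.6 = 23.36 + 5.562 = 28.922.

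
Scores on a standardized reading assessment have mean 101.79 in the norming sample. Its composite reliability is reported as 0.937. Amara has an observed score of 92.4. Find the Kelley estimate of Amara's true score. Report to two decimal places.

92.99

T̂ = ρX + (1 − ρ)μ
  = 0.937 × 92.4 + 0.063 × 101.79
  = 86.5788 + 6.41277
  = 92.992
  ≈ 92.99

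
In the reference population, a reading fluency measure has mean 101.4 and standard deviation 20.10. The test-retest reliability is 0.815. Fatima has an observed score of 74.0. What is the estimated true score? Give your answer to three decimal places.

79.069

Kelley's formula gives T̂ = 0.815·74.0 + 0.185·101.4 = 60.3100 + 18.7590 = 79.0690.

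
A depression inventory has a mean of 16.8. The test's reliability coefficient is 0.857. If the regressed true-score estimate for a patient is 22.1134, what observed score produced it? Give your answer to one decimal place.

T̂ = ρX + (1 − ρ)μ  ⇒  X = (T̂ − (1 − ρ)μ) / ρ
X = (22.1134 − 0.143 × 16.8) / 0.857 = (22.1134 − 2.4024) / 0.857 = 19.7110 / 0.857 = 23.000

23.0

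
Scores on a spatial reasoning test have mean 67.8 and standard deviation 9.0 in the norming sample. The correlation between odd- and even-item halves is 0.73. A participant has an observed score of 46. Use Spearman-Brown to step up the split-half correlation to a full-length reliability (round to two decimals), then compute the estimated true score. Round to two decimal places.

49.49

Spearman-Brown: ρ = 2r/(1 + r) = 2(0.73)/(1 + 0.73) = 1.460/1.73 = 0.8439 → 0.84
T̂ = 0.84(46) + 0.16(67.8) = 38.64 + 10.848 = 49.488 → 49.49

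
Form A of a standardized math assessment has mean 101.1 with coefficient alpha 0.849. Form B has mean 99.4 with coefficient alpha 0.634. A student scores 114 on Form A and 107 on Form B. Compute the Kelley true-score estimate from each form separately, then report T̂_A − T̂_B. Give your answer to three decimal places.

T̂_A = 0.849(114) + 0.151(101.1) = 112.05210
T̂_B = 0.634(107) + 0.366(99.4) = 104.21840
T̂_A − T̂_B = 7.83370

7.834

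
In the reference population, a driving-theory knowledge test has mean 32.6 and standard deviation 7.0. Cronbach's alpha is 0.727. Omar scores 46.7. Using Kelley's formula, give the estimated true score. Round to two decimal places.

T̂ = 0.727(46.7) + 0.273(32.6) = 33.9509 + 8.8998 = 42.851 → 42.85

42.85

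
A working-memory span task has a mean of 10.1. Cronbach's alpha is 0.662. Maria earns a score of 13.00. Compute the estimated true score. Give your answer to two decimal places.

12.02

T̂ = 0.662(13.00) + 0.338(10.1) = 8.60600 + 3.4138 = 12.020 → 12.02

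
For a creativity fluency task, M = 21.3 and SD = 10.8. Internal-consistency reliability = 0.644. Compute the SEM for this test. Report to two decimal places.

SEM = SD · √(1 − ρ) = 10.8 × √0.356 = 10.8 × 0.5967 = 6.444

6.44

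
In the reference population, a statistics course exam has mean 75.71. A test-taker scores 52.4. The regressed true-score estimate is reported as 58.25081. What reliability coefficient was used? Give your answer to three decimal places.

T̂ = ρX + (1 − ρ)μ  ⇒  T̂ − μ = ρ(X − μ)
ρ = (T̂ − μ)/(X − μ) = (58.25081 − 75.71) / (52.4 − 75.71) = -17.45919 / -23.31 = 0.74900

0.749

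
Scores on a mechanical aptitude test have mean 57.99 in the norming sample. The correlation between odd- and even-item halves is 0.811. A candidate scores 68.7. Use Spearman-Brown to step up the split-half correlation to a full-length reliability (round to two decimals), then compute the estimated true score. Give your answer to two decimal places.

Spearman-Brown: ρ = 2r/(1 + r) = 2(0.811)/(1 + 0.811) = 1.6220/1.811 = 0.8956 → 0.90
T̂ = ρX + (1 − ρ)μ
  = 0.90 × 68.7 + 0.10 × 57.99
  = 61.830 + 5.7990
  = 67.629
  ≈ 67.63

67.63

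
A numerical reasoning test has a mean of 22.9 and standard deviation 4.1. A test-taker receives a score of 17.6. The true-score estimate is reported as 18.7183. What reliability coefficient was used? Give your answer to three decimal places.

T̂ = ρX + (1 − ρ)μ  ⇒  T̂ − μ = ρ(X − μ)
ρ = (T̂ − μ)/(X − μ) = (18.7183 − 22.9) / (17.6 − 22.9) = -4.1817 / -5.3 = 0.78900

0.789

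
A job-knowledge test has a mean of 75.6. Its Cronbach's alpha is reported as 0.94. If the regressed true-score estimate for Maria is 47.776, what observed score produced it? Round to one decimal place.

T̂ = ρX + (1 − ρ)μ  ⇒  X = (T̂ − (1 − ρ)μ) / ρ
X = (47.776 − 0.06 × 75.6) / 0.94 = (47.776 − 4.536) / 0.94 = 43.240 / 0.94 = 46.000

46.0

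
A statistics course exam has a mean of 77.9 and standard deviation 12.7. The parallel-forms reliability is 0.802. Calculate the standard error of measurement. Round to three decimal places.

5.651

SEM = SD · √(1 − ρ) = 12.7 × √0.198 = 12.7 × 0.4450 = 5.6511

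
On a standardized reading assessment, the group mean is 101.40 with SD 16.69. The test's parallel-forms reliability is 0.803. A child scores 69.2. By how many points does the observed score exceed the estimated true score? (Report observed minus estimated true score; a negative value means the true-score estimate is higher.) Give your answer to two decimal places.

T̂ = ρX + (1 − ρ)μ
  = 0.803 × 69.2 + 0.197 × 101.40
  = 55.5676 + 19.97580
  = 75.5434
  ≈ 75.543
X − T̂ = 69.2 − 75.543 = -6.343 → -6.34

-6.34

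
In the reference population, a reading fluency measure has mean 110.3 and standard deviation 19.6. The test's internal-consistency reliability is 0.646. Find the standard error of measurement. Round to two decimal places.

SEM = SD · √(1 − ρ) = 19.6 × √0.354 = 19.6 × 0.5950 = 11.662

11.66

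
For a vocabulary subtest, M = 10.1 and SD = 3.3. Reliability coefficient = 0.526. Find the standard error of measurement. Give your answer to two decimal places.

2.27

SEM = SD · √(1 − ρ) = 3.3 × √0.474 = 3.3 × 0.6885 = 2.272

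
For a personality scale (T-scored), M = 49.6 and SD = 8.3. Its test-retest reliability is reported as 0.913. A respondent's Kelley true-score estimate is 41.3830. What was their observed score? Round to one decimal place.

T̂ = ρX + (1 − ρ)μ  ⇒  X = (T̂ − (1 − ρ)μ) / ρ
X = (41.3830 − 0.087 × 49.6) / 0.913 = (41.3830 − 4.3152) / 0.913 = 37.0678 / 0.913 = 40.600

40.6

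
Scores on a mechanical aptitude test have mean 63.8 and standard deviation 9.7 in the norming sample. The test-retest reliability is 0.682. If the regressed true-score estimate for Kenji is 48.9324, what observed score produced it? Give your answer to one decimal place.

42.0

T̂ = ρX + (1 − ρ)μ  ⇒  X = (T̂ − (1 − ρ)μ) / ρ
X = (48.9324 − 0.318 × 63.8) / 0.682 = (48.9324 − 20.2884) / 0.682 = 28.6440 / 0.682 = 42.000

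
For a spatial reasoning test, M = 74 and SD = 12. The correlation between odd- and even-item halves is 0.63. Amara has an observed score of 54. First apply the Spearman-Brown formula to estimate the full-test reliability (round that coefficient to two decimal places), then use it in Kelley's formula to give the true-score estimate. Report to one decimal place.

Spearman-Brown: ρ = 2r/(1 + r) = 2(0.63)/(1 + 0.63) = 1.260/1.63 = 0.7730 → 0.77
Kelley's formula gives T̂ = 0.77·54 + 0.23·74 = 41.58 + 17.02 = 58.60.

58.6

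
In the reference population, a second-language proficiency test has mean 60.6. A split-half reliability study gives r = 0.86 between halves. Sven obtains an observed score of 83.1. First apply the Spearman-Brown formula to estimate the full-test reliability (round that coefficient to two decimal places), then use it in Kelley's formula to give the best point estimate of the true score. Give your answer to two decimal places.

81.30

Spearman-Brown: ρ = 2r/(1 + r) = 2(0.86)/(1 + 0.86) = 1.720/1.86 = 0.9247 → 0.92
T̂ = 0.92(83.1) + 0.08(60.6) = 76.452 + 4.848 = 81.300 → 81.30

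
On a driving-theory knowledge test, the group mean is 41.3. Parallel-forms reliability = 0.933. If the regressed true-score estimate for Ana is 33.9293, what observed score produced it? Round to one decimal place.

T̂ = ρX + (1 − ρ)μ  ⇒  X = (T̂ − (1 − ρ)μ) / ρ
X = (33.9293 − 0.067 × 41.3) / 0.933 = (33.9293 − 2.7671) / 0.933 = 31.1622 / 0.933 = 33.400

33.4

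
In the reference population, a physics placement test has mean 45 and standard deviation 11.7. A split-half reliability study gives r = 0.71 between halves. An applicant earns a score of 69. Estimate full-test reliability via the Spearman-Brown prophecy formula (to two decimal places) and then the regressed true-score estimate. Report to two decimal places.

Spearman-Brown: ρ = 2r/(1 + r) = 2(0.71)/(1 + 0.71) = 1.420/1.71 = 0.8304 → 0.83
T̂ = 0.83(69) + 0.17(45) = 57.27 + 7.65 = 64.920 → 64.92

64.92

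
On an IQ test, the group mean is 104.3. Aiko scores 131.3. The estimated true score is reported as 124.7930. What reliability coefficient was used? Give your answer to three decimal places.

0.759

T̂ = ρX + (1 − ρ)μ  ⇒  T̂ − μ = ρ(X − μ)
ρ = (T̂ − μ)/(X − μ) = (124.7930 − 104.3) / (131.3 − 104.3) = 20.4930 / 27.0 = 0.75900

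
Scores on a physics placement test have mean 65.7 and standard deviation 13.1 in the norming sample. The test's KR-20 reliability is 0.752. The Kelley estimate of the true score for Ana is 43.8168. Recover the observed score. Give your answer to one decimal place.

36.6

T̂ = ρX + (1 − ρ)μ  ⇒  X = (T̂ − (1 − ρ)μ) / ρ
X = (43.8168 − 0.248 × 65.7) / 0.752 = (43.8168 − 16.2936) / 0.752 = 27.5232 / 0.752 = 36.600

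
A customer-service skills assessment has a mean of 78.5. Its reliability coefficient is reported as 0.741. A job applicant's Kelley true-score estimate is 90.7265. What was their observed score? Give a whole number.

95

T̂ = ρX + (1 − ρ)μ  ⇒  X = (T̂ − (1 − ρ)μ) / ρ
X = (90.7265 − 0.259 × 78.5) / 0.741 = (90.7265 − 20.3315) / 0.741 = 70.3950 / 0.741 = 95.00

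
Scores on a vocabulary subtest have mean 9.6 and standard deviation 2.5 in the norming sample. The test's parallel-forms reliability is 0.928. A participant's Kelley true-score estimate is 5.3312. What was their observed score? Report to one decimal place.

T̂ = ρX + (1 − ρ)μ  ⇒  X = (T̂ − (1 − ρ)μ) / ρ
X = (5.3312 − 0.072 × 9.6) / 0.928 = (5.3312 − 0.6912) / 0.928 = 4.6400 / 0.928 = 5.000

5.0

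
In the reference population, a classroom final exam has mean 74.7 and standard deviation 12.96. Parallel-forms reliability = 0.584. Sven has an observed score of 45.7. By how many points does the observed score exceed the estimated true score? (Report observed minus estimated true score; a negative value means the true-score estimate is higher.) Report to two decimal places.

T̂ = ρX + (1 − ρ)μ
  = 0.584 × 45.7 + 0.416 × 74.7
  = 26.6888 + 31.0752
  = 57.7640
  ≈ 57.764
X − T̂ = 45.7 − 57.764 = -12.064 → -12.06

-12.06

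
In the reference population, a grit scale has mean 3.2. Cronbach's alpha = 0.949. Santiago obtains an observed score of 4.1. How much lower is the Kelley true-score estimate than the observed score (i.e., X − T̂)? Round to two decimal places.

T̂ = ρX + (1 − ρ)μ
  = 0.949 × 4.1 + 0.051 × 3.2
  = 3.8909 + 0.1632
  = 4.0541
  ≈ 4.054
X − T̂ = 4.1 − 4.054 = 0.046 → 0.05

0.05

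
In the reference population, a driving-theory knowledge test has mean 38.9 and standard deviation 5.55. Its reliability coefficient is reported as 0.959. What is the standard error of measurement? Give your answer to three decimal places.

1.124

SEM = SD · √(1 − ρ) = 5.55 × √0.041 = 5.55 × 0.2025 = 1.1238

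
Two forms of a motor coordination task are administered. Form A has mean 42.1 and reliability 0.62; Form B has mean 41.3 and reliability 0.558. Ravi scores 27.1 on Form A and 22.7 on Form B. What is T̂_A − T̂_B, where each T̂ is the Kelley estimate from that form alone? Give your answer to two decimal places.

T̂_A = 0.62(27.1) + 0.38(42.1) = 32.8000
T̂_B = 0.558(22.7) + 0.442(41.3) = 30.9212
T̂_A − T̂_B = 1.8788

1.88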